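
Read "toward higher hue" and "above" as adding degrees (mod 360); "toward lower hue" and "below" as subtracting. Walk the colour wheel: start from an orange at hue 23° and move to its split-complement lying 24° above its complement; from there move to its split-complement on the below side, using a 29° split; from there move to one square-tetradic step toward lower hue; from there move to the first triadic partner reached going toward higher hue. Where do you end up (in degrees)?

48°

23 + 204 = 227°   (split-comp 24° ↑)
227 + 151 = 378 → 378 − 360 = 18°   (split-comp 29° ↓)
18 − 90 = -72 → -72 + 360 = 288°   (square ↓)
288 + 120 = 408 → 408 − 360 = 48°   (triadic ↑)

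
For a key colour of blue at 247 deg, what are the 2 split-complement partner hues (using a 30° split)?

37° and 97°

Complement of 247 deg: 247 + 180 = 427 → 427 − 360 = 67°
67 − 30 = 37°
67 + 30 = 97°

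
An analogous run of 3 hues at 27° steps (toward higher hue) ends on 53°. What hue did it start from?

359°

2 steps of 27° (toward higher hue) give a net shift of +54°.
Start = end − shift: 53 − 54 = -1 → -1 + 360 = 359°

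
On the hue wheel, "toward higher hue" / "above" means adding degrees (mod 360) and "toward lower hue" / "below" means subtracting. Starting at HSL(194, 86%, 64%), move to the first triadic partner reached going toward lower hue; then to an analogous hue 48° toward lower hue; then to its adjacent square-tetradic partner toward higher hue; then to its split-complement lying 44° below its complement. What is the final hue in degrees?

252°

194 − 120 = 74°   (triadic ↓)
74 − 48 = 26°   (analog 48° ↓)
26 + 90 = 116°   (square ↑)
116 + 136 = 252°   (split-comp 44° ↓)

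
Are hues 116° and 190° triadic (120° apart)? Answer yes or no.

no

Angular distance: |116 − 190| = 74 = 74°.
Triadic (120° apart) requires 120°.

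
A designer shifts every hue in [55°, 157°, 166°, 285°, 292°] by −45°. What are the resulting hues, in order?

55 − 45 = 10°
157 − 45 = 112°
166 − 45 = 121°
285 − 45 = 240°
292 − 45 = 247°

10°, 112°, 121°, 240°, 247°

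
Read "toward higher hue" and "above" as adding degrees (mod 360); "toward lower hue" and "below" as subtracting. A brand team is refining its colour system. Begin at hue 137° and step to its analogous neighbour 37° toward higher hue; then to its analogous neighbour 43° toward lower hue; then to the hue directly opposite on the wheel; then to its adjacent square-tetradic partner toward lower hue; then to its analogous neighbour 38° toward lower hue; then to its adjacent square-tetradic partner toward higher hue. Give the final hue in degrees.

273°

137 + 37 = 174°   (analog 37° ↑)
174 − 43 = 131°   (analog 43° ↓)
131 + 180 = 311°   (complement)
311 − 90 = 221°   (square ↓)
221 − 38 = 183°   (analog 38° ↓)
183 + 90 = 273°   (square ↑)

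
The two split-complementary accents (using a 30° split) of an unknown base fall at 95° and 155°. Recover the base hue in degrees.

305°

The accents sit 30° either side of the complement, so the complement is their short-arc midpoint on the wheel.
Short-arc midpoint of 95° and 155°: 125°.
Base is 180° from the complement: 125 − 180 = -55 → -55 + 360 = 305°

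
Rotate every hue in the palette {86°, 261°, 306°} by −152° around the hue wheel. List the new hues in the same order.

294°, 109°, 154°

86 − 152 = -66 → -66 + 360 = 294°
261 − 152 = 109°
306 − 152 = 154°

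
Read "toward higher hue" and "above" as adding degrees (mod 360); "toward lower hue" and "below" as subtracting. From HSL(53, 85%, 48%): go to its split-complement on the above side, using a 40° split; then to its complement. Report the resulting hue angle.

93°

53 + 220 = 273°   (split-comp 40° ↑)
273 + 180 = 453 → 453 − 360 = 93°   (complement)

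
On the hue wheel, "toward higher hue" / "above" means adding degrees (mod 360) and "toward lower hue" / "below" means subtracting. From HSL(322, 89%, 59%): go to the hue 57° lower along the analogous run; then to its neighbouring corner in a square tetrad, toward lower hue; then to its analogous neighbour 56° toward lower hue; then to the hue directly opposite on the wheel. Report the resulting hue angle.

299°

analog 57° ↓ −57°: 322 − 57 = 265°
square ↓ −90°: 265 − 90 = 175°
analog 56° ↓ −56°: 175 − 56 = 119°
complement +180°: 119 + 180 = 299°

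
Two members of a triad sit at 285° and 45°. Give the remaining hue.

165°

A triad spaces three hues 120° apart.
The full set is {45°, 165°, 285°}.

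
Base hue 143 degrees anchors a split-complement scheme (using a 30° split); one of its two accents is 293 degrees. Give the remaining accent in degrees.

Split-complementary hues sit 30° either side of the complement.
Complement of the base 143°: 143 + 180 = 323°
The given accent 293° is 30° one side of 323°; the other accent sits 30° the other side: 323 + 30 = 353°

353°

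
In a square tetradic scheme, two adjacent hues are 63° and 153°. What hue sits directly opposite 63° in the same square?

243°

A square tetradic scheme places four hues 90° apart; opposite corners are 180° apart.
63 + 180 = 243°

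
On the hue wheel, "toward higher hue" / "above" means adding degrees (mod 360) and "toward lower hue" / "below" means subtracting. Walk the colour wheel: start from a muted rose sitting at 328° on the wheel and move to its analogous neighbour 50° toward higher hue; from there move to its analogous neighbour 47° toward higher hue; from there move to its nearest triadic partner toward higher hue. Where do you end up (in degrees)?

analog 50° ↑ +50°: 328 + 50 = 378 → 378 − 360 = 18°
analog 47° ↑ +47°: 18 + 47 = 65°
triadic ↑ +120°: 65 + 120 = 185°

185°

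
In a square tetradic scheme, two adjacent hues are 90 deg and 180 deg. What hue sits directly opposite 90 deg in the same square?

270°

A square tetradic scheme places four hues 90° apart; opposite corners are 180° apart.
90 + 180 = 270°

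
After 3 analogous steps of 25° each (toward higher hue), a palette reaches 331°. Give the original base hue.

256°

3 steps of 25° (toward higher hue) give a net shift of +75°.
Start = end − shift: 331 − 75 = 256°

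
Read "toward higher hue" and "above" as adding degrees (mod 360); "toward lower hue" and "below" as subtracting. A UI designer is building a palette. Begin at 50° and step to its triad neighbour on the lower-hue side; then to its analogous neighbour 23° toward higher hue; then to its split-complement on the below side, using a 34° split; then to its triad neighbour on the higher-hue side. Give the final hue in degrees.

219°

50 − 120 = -70 → -70 + 360 = 290°   (triadic ↓)
290 + 23 = 313°   (analog 23° ↑)
313 + 146 = 459 → 459 − 360 = 99°   (split-comp 34° ↓)
99 + 120 = 219°   (triadic ↑)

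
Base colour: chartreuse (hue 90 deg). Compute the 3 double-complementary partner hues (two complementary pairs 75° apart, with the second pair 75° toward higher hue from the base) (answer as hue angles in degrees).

A rectangular tetradic uses two complementary pairs 75° apart: offsets 0°, 75°, 180°, 255°.
90 + 75 = 165°
90 + 180 = 270°
90 + 255 = 345°

165°, 270°, 345°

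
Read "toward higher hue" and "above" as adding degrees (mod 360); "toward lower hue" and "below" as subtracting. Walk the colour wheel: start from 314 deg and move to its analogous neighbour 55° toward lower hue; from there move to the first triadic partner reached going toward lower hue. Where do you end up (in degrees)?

−55° (analog 55° ↓): 314 − 55 = 259°
−120° (triadic ↓): 259 − 120 = 139°

139°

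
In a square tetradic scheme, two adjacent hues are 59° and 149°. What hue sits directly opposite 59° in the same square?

A square tetradic scheme places four hues 90° apart; opposite corners are 180° apart.
59 + 180 = 239°

239°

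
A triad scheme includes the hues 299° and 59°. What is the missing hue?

A triad places three hues 120° apart.
The full set through 59° is {59°, 179°, 299°}.
Given {59°, 299°}, the missing hue is 179°.

179°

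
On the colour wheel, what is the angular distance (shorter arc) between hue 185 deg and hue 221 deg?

|185 − 221| = 36.
36 ≤ 180, so the shorter arc is 36°.

36°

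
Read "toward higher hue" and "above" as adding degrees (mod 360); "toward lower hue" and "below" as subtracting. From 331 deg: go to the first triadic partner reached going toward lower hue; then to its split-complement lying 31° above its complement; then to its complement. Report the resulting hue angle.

242°

−120° (triadic ↓): 331 − 120 = 211°
+211° (split-comp 31° ↑): 211 + 211 = 422 → 422 − 360 = 62°
+180° (complement): 62 + 180 = 242°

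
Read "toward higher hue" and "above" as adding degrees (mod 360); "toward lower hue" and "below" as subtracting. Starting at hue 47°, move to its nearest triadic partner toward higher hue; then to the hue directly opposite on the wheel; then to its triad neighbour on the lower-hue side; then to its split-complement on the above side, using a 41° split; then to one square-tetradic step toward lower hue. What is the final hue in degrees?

triadic ↑ +120°: 47 + 120 = 167°
complement +180°: 167 + 180 = 347°
triadic ↓ −120°: 347 − 120 = 227°
split-comp 41° ↑ +221°: 227 + 221 = 448 → 448 − 360 = 88°
square ↓ −90°: 88 − 90 = -2 → -2 + 360 = 358°

358°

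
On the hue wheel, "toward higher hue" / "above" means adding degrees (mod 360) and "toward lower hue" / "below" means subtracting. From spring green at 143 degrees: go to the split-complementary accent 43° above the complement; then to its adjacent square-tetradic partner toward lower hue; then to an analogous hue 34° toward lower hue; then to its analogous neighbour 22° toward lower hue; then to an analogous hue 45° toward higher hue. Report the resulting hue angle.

143 + 223 = 366 → 366 − 360 = 6°   (split-comp 43° ↑)
6 − 90 = -84 → -84 + 360 = 276°   (square ↓)
276 − 34 = 242°   (analog 34° ↓)
242 − 22 = 220°   (analog 22° ↓)
220 + 45 = 265°   (analog 45° ↑)

265°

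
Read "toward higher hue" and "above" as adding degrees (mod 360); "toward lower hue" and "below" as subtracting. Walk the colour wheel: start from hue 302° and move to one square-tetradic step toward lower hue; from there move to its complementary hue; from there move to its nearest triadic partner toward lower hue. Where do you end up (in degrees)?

square ↓ −90°: 302 − 90 = 212°
complement +180°: 212 + 180 = 392 → 392 − 360 = 32°
triadic ↓ −120°: 32 − 120 = -88 → -88 + 360 = 272°

272°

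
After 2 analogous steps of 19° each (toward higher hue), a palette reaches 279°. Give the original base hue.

241°

2 steps of 19° (toward higher hue) give a net shift of +38°.
Start = end − shift: 279 − 38 = 241°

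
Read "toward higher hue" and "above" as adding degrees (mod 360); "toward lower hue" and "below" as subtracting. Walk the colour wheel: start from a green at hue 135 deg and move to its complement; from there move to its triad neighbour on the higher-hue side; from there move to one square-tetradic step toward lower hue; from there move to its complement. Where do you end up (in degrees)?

+180° (complement): 135 + 180 = 315°
+120° (triadic ↑): 315 + 120 = 435 → 435 − 360 = 75°
−90° (square ↓): 75 − 90 = -15 → -15 + 360 = 345°
+180° (complement): 345 + 180 = 525 → 525 − 360 = 165°

165°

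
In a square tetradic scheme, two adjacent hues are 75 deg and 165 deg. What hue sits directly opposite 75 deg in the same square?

255°

A square tetradic scheme places four hues 90° apart; opposite corners are 180° apart.
75 + 180 = 255°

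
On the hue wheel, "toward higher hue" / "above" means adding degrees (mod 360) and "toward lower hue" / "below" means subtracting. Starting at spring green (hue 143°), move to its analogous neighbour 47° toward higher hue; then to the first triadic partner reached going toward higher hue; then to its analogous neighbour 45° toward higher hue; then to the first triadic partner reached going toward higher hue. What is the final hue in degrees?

115°

143 + 47 = 190°   (analog 47° ↑)
190 + 120 = 310°   (triadic ↑)
310 + 45 = 355°   (analog 45° ↑)
355 + 120 = 475 → 475 − 360 = 115°   (triadic ↑)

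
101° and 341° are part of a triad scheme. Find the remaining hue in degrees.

A triad places three hues 120° apart.
The full set through 101° is {101°, 221°, 341°}.
Given {101°, 341°}, the missing hue is 221°.

221°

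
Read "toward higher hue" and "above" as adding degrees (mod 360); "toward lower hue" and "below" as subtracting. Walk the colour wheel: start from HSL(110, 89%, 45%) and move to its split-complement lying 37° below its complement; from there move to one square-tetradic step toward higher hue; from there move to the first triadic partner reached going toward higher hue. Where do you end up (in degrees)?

split-comp 37° ↓ +143°: 110 + 143 = 253°
square ↑ +90°: 253 + 90 = 343°
triadic ↑ +120°: 343 + 120 = 463 → 463 − 360 = 103°

103°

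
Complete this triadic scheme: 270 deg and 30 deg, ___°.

A triad places three hues 120° apart.
The full set through 30° is {30°, 150°, 270°}.
Given {30°, 270°}, the missing hue is 150°.

150°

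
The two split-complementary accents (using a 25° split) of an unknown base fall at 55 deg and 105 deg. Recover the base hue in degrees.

260°

The accents sit 25° either side of the complement, so the complement is their short-arc midpoint on the wheel.
Short-arc midpoint of 55° and 105°: 80°.
Base is 180° from the complement: 80 − 180 = -100 → -100 + 360 = 260°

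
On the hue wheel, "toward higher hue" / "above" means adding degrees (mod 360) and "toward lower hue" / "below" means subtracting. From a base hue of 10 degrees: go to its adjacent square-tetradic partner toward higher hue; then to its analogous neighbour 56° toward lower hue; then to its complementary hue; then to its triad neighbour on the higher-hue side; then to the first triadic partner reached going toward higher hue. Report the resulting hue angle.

104°

10 + 90 = 100°   (square ↑)
100 − 56 = 44°   (analog 56° ↓)
44 + 180 = 224°   (complement)
224 + 120 = 344°   (triadic ↑)
344 + 120 = 464 → 464 − 360 = 104°   (triadic ↑)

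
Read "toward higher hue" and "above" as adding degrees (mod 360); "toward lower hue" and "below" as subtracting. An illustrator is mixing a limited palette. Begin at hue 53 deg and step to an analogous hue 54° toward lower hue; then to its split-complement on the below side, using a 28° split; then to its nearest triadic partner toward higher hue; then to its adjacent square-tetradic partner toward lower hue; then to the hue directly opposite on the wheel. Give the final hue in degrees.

analog 54° ↓ −54°: 53 − 54 = -1 → -1 + 360 = 359°
split-comp 28° ↓ +152°: 359 + 152 = 511 → 511 − 360 = 151°
triadic ↑ +120°: 151 + 120 = 271°
square ↓ −90°: 271 − 90 = 181°
complement +180°: 181 + 180 = 361 → 361 − 360 = 1°

1°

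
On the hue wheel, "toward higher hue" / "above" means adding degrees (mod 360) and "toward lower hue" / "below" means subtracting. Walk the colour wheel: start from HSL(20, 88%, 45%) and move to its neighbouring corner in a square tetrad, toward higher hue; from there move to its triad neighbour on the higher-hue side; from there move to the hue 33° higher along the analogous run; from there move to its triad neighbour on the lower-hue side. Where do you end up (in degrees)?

20 + 90 = 110°   (square ↑)
110 + 120 = 230°   (triadic ↑)
230 + 33 = 263°   (analog 33° ↑)
263 − 120 = 143°   (triadic ↓)

143°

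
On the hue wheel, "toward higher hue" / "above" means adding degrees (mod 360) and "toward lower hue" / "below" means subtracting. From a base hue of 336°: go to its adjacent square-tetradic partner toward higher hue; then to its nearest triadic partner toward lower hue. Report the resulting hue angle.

336 + 90 = 426 → 426 − 360 = 66°   (square ↑)
66 − 120 = -54 → -54 + 360 = 306°   (triadic ↓)

306°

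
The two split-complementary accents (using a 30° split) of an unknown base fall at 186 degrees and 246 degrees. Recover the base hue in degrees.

36°

The accents sit 30° either side of the complement, so the complement is their short-arc midpoint on the wheel.
Short-arc midpoint of 186° and 246°: 216°.
Base is 180° from the complement: 216 − 180 = 36°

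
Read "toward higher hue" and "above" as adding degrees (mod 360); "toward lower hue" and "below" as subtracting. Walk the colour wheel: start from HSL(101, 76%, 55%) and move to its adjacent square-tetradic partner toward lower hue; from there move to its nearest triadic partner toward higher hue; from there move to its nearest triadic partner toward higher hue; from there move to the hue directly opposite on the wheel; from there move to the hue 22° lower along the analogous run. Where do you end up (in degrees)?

square ↓ −90°: 101 − 90 = 11°
triadic ↑ +120°: 11 + 120 = 131°
triadic ↑ +120°: 131 + 120 = 251°
complement +180°: 251 + 180 = 431 → 431 − 360 = 71°
analog 22° ↓ −22°: 71 − 22 = 49°

49°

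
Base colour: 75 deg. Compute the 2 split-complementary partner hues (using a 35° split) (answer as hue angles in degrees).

220° and 290°

Split-complementary hues sit 35° either side of the complement.
Complement of 75 deg: 75 + 180 = 255°
255 − 35 = 220°
255 + 35 = 290°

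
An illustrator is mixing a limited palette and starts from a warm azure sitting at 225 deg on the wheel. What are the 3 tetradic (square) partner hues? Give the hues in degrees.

A square tetradic scheme places four hues every 90°.
225 + 90 = 315°
225 + 180 = 405 → 405 − 360 = 45°
225 + 270 = 495 → 495 − 360 = 135°

315°, 45°, and 135°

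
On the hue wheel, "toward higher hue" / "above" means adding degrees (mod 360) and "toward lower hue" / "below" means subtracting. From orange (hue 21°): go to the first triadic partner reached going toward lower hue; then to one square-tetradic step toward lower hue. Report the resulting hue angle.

21 − 120 = -99 → -99 + 360 = 261°   (triadic ↓)
261 − 90 = 171°   (square ↓)

171°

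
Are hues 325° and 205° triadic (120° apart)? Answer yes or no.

Angular distance: |325 − 205| = 120 = 120°.
Triadic (120° apart) requires 120°.

yes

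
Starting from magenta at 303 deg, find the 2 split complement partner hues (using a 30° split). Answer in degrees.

93° and 153°

Split-complementary hues sit 30° either side of the complement.
Complement of 303 deg: 303 + 180 = 483 → 483 − 360 = 123°
123 − 30 = 93°
123 + 30 = 153°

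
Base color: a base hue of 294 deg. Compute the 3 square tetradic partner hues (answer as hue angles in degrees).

A square tetradic scheme places four hues every 90°.
294 + 90 = 384 → 384 − 360 = 24°
294 + 180 = 474 → 474 − 360 = 114°
294 + 270 = 564 → 564 − 360 = 204°

24°, 114°, and 204°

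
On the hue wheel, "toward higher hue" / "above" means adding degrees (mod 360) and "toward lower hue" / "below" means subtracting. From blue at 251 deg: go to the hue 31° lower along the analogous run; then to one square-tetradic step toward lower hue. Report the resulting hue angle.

130°

−31° (analog 31° ↓): 251 − 31 = 220°
−90° (square ↓): 220 − 90 = 130°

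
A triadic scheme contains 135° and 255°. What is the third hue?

15°

A triad spaces three hues 120° apart.
The full set is {15°, 135°, 255°}.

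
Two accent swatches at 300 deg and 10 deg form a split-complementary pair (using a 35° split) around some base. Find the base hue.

155°

The accents sit 35° either side of the complement, so the complement is their short-arc midpoint on the wheel.
Short-arc midpoint of 300° and 10°: 335°.
Base is 180° from the complement: 335 − 180 = 155°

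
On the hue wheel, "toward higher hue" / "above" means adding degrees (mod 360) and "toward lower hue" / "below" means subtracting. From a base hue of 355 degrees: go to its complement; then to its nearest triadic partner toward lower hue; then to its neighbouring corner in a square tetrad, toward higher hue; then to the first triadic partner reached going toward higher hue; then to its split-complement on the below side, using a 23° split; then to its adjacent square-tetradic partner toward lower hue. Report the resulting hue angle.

+180° (complement): 355 + 180 = 535 → 535 − 360 = 175°
−120° (triadic ↓): 175 − 120 = 55°
+90° (square ↑): 55 + 90 = 145°
+120° (triadic ↑): 145 + 120 = 265°
+157° (split-comp 23° ↓): 265 + 157 = 422 → 422 − 360 = 62°
−90° (square ↓): 62 − 90 = -28 → -28 + 360 = 332°

332°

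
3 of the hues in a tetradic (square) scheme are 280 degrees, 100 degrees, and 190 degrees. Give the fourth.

A square tetradic scheme places four hues every 90°.
The full set through 100° is {10°, 100°, 190°, 280°}.
Given {100°, 190°, 280°}, the missing hue is 10°.

10°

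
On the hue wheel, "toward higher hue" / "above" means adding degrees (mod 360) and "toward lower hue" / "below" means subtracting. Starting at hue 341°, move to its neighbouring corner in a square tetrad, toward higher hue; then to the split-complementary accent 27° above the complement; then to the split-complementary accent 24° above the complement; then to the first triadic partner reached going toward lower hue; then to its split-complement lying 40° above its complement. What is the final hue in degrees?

222°

square ↑ +90°: 341 + 90 = 431 → 431 − 360 = 71°
split-comp 27° ↑ +207°: 71 + 207 = 278°
split-comp 24° ↑ +204°: 278 + 204 = 482 → 482 − 360 = 122°
triadic ↓ −120°: 122 − 120 = 2°
split-comp 40° ↑ +220°: 2 + 220 = 222°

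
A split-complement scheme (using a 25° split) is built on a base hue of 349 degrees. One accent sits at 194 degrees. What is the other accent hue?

Split-complementary hues sit 25° either side of the complement.
Complement of the base 349°: 349 + 180 = 529 → 529 − 360 = 169°
The given accent 194° is 25° one side of 169°; the other accent sits 25° the other side: 169 − 25 = 144°

144°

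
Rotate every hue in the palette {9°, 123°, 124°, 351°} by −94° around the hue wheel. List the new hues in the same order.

275°, 29°, 30°, 257°

9 − 94 = -85 → -85 + 360 = 275°
123 − 94 = 29°
124 − 94 = 30°
351 − 94 = 257°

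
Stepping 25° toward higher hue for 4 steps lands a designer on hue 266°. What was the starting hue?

4 steps of 25° (toward higher hue) give a net shift of +100°.
Start = end − shift: 266 − 100 = 166°

166°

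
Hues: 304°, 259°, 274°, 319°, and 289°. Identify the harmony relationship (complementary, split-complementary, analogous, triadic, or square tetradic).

analogous

Sort the hues: 259°, 274°, 289°, 304°, 319°.
Successive gaps around the wheel: 15°, 15°, 15°, 15°, 300°.
A run of hues at equal small steps (15°) with one large closing gap is an analogous group.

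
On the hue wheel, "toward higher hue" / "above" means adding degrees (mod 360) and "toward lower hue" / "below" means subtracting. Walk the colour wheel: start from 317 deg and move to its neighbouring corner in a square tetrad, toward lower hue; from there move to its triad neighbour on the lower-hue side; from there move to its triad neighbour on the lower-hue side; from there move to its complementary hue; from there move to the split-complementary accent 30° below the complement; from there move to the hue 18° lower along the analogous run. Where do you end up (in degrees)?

square ↓ −90°: 317 − 90 = 227°
triadic ↓ −120°: 227 − 120 = 107°
triadic ↓ −120°: 107 − 120 = -13 → -13 + 360 = 347°
complement +180°: 347 + 180 = 527 → 527 − 360 = 167°
split-comp 30° ↓ +150°: 167 + 150 = 317°
analog 18° ↓ −18°: 317 − 18 = 299°

299°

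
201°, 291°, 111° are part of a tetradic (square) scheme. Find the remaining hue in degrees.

A square tetradic scheme places four hues every 90°.
The full set through 111° is {21°, 111°, 201°, 291°}.
Given {111°, 201°, 291°}, the missing hue is 21°.

21°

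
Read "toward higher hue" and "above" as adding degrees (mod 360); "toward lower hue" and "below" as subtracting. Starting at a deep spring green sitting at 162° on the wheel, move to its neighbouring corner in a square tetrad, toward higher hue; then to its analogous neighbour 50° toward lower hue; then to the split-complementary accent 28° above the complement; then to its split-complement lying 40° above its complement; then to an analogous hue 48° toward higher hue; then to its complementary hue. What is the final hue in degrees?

162 + 90 = 252°   (square ↑)
252 − 50 = 202°   (analog 50° ↓)
202 + 208 = 410 → 410 − 360 = 50°   (split-comp 28° ↑)
50 + 220 = 270°   (split-comp 40° ↑)
270 + 48 = 318°   (analog 48° ↑)
318 + 180 = 498 → 498 − 360 = 138°   (complement)

138°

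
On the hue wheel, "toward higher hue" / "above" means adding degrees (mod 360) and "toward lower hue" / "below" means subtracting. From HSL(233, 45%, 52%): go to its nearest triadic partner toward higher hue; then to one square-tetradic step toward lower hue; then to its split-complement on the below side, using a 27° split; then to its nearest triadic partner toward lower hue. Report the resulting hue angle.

triadic ↑ +120°: 233 + 120 = 353°
square ↓ −90°: 353 − 90 = 263°
split-comp 27° ↓ +153°: 263 + 153 = 416 → 416 − 360 = 56°
triadic ↓ −120°: 56 − 120 = -64 → -64 + 360 = 296°

296°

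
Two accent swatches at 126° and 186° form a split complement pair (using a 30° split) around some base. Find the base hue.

336°

The accents sit 30° either side of the complement, so the complement is their short-arc midpoint on the wheel.
Short-arc midpoint of 126° and 186°: 156°.
Base is 180° from the complement: 156 − 180 = -24 → -24 + 360 = 336°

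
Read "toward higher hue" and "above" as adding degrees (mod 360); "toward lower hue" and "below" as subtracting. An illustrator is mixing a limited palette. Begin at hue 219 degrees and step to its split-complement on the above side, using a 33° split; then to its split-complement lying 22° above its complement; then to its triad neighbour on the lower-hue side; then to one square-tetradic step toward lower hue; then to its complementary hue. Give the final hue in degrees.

219 + 213 = 432 → 432 − 360 = 72°   (split-comp 33° ↑)
72 + 202 = 274°   (split-comp 22° ↑)
274 − 120 = 154°   (triadic ↓)
154 − 90 = 64°   (square ↓)
64 + 180 = 244°   (complement)

244°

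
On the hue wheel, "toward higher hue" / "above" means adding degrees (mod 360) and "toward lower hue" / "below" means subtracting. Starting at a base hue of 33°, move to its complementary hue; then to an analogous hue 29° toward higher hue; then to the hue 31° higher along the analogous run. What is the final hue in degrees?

273°

complement +180°: 33 + 180 = 213°
analog 29° ↑ +29°: 213 + 29 = 242°
analog 31° ↑ +31°: 242 + 31 = 273°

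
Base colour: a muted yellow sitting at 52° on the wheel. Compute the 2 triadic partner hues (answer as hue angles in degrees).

52 + 120 = 172°
52 + 240 = 292°

172° and 292°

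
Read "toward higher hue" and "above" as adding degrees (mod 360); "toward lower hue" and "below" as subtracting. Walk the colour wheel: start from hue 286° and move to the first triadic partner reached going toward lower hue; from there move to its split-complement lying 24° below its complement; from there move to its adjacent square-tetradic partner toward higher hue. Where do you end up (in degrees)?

286 − 120 = 166°   (triadic ↓)
166 + 156 = 322°   (split-comp 24° ↓)
322 + 90 = 412 → 412 − 360 = 52°   (square ↑)

52°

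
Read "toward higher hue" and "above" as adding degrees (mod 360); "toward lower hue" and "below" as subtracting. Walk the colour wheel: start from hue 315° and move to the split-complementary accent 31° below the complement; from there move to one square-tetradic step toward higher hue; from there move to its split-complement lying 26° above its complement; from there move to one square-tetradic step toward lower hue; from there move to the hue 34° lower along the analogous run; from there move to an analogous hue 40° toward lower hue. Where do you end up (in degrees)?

315 + 149 = 464 → 464 − 360 = 104°   (split-comp 31° ↓)
104 + 90 = 194°   (square ↑)
194 + 206 = 400 → 400 − 360 = 40°   (split-comp 26° ↑)
40 − 90 = -50 → -50 + 360 = 310°   (square ↓)
310 − 34 = 276°   (analog 34° ↓)
276 − 40 = 236°   (analog 40° ↓)

236°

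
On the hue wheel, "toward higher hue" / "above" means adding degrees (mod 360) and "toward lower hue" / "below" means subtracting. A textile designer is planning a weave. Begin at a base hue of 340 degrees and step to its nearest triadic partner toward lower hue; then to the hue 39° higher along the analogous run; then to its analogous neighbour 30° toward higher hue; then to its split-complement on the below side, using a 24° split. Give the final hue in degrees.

85°

−120° (triadic ↓): 340 − 120 = 220°
+39° (analog 39° ↑): 220 + 39 = 259°
+30° (analog 30° ↑): 259 + 30 = 289°
+156° (split-comp 24° ↓): 289 + 156 = 445 → 445 − 360 = 85°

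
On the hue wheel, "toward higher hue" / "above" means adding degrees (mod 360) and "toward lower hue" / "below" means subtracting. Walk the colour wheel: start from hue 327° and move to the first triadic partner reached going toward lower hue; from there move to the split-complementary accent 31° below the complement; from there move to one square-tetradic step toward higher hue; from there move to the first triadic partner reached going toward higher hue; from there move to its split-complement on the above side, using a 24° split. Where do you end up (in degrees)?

triadic ↓ −120°: 327 − 120 = 207°
split-comp 31° ↓ +149°: 207 + 149 = 356°
square ↑ +90°: 356 + 90 = 446 → 446 − 360 = 86°
triadic ↑ +120°: 86 + 120 = 206°
split-comp 24° ↑ +204°: 206 + 204 = 410 → 410 − 360 = 50°

50°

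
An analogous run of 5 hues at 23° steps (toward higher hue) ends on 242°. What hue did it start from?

4 steps of 23° (toward higher hue) give a net shift of +92°.
Start = end − shift: 242 − 92 = 150°

150°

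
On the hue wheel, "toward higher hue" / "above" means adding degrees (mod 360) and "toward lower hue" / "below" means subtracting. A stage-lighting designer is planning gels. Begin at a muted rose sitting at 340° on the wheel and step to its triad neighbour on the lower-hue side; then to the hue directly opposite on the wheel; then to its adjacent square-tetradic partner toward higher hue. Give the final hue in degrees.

340 − 120 = 220°   (triadic ↓)
220 + 180 = 400 → 400 − 360 = 40°   (complement)
40 + 90 = 130°   (square ↑)

130°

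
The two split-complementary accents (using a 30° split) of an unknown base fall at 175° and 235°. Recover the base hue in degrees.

The accents sit 30° either side of the complement, so the complement is their short-arc midpoint on the wheel.
Short-arc midpoint of 175° and 235°: 205°.
Base is 180° from the complement: 205 − 180 = 25°

25°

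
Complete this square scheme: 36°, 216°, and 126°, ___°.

A square tetradic scheme places four hues every 90°.
The full set through 36° is {36°, 126°, 216°, 306°}.
Given {36°, 126°, 216°}, the missing hue is 306°.

306°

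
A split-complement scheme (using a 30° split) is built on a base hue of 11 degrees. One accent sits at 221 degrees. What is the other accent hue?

Split-complementary hues sit 30° either side of the complement.
Complement of the base 11°: 11 + 180 = 191°
The given accent 221° is 30° one side of 191°; the other accent sits 30° the other side: 191 − 30 = 161°

161°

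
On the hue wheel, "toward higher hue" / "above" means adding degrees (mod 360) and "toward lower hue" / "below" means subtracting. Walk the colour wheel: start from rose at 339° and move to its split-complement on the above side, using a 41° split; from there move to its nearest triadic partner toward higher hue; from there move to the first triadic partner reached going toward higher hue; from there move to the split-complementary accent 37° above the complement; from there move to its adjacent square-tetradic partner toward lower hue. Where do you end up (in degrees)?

207°

split-comp 41° ↑ +221°: 339 + 221 = 560 → 560 − 360 = 200°
triadic ↑ +120°: 200 + 120 = 320°
triadic ↑ +120°: 320 + 120 = 440 → 440 − 360 = 80°
split-comp 37° ↑ +217°: 80 + 217 = 297°
square ↓ −90°: 297 − 90 = 207°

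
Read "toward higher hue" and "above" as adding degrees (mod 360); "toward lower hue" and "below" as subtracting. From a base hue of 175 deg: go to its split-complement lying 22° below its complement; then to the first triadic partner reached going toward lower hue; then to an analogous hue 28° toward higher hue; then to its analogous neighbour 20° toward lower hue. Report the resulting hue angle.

175 + 158 = 333°   (split-comp 22° ↓)
333 − 120 = 213°   (triadic ↓)
213 + 28 = 241°   (analog 28° ↑)
241 − 20 = 221°   (analog 20° ↓)

221°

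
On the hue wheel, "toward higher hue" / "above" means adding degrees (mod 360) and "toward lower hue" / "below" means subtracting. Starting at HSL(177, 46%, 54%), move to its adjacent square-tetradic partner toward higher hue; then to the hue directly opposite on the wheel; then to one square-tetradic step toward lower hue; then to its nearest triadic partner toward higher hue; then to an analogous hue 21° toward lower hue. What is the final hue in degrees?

96°

177 + 90 = 267°   (square ↑)
267 + 180 = 447 → 447 − 360 = 87°   (complement)
87 − 90 = -3 → -3 + 360 = 357°   (square ↓)
357 + 120 = 477 → 477 − 360 = 117°   (triadic ↑)
117 − 21 = 96°   (analog 21° ↓)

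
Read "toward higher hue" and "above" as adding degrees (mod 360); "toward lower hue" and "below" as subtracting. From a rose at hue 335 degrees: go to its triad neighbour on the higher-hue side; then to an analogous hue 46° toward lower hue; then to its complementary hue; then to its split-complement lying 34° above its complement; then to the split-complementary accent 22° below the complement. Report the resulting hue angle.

241°

335 + 120 = 455 → 455 − 360 = 95°   (triadic ↑)
95 − 46 = 49°   (analog 46° ↓)
49 + 180 = 229°   (complement)
229 + 214 = 443 → 443 − 360 = 83°   (split-comp 34° ↑)
83 + 158 = 241°   (split-comp 22° ↓)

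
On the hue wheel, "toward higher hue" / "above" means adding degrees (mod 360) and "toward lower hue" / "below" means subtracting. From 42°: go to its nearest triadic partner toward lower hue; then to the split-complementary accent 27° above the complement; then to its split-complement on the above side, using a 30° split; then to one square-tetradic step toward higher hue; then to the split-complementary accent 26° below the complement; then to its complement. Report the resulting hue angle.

triadic ↓ −120°: 42 − 120 = -78 → -78 + 360 = 282°
split-comp 27° ↑ +207°: 282 + 207 = 489 → 489 − 360 = 129°
split-comp 30° ↑ +210°: 129 + 210 = 339°
square ↑ +90°: 339 + 90 = 429 → 429 − 360 = 69°
split-comp 26° ↓ +154°: 69 + 154 = 223°
complement +180°: 223 + 180 = 403 → 403 − 360 = 43°

43°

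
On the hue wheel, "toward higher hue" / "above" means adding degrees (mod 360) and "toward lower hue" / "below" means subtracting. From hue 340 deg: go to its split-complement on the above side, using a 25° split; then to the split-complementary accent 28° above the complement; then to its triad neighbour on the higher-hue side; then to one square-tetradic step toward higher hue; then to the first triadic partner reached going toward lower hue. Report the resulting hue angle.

123°

+205° (split-comp 25° ↑): 340 + 205 = 545 → 545 − 360 = 185°
+208° (split-comp 28° ↑): 185 + 208 = 393 → 393 − 360 = 33°
+120° (triadic ↑): 33 + 120 = 153°
+90° (square ↑): 153 + 90 = 243°
−120° (triadic ↓): 243 − 120 = 123°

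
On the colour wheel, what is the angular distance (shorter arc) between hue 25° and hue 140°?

|25 − 140| = 115.
115 ≤ 180, so the shorter arc is 115°.

115°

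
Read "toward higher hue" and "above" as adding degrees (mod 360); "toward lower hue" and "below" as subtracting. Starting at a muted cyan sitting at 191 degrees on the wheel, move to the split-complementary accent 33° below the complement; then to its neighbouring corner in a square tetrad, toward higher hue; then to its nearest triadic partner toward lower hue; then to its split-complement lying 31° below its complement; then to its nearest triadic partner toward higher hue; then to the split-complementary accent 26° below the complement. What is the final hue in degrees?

11°

split-comp 33° ↓ +147°: 191 + 147 = 338°
square ↑ +90°: 338 + 90 = 428 → 428 − 360 = 68°
triadic ↓ −120°: 68 − 120 = -52 → -52 + 360 = 308°
split-comp 31° ↓ +149°: 308 + 149 = 457 → 457 − 360 = 97°
triadic ↑ +120°: 97 + 120 = 217°
split-comp 26° ↓ +154°: 217 + 154 = 371 → 371 − 360 = 11°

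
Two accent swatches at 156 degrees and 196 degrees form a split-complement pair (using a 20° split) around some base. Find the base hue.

The accents sit 20° either side of the complement, so the complement is their short-arc midpoint on the wheel.
Short-arc midpoint of 156° and 196°: 176°.
Base is 180° from the complement: 176 − 180 = -4 → -4 + 360 = 356°

356°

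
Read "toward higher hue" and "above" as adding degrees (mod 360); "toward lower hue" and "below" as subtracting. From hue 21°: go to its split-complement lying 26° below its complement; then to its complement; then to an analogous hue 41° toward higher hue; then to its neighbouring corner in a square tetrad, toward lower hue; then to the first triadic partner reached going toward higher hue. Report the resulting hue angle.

21 + 154 = 175°   (split-comp 26° ↓)
175 + 180 = 355°   (complement)
355 + 41 = 396 → 396 − 360 = 36°   (analog 41° ↑)
36 − 90 = -54 → -54 + 360 = 306°   (square ↓)
306 + 120 = 426 → 426 − 360 = 66°   (triadic ↑)

66°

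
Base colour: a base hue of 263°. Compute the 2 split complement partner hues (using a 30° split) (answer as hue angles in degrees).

Split-complementary hues sit 30° either side of the complement.
Complement of 263°: 263 + 180 = 443 → 443 − 360 = 83°
83 − 30 = 53°
83 + 30 = 113°

53° and 113°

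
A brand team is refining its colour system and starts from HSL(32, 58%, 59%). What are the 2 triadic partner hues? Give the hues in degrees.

A triad places three hues 120° apart.
32 + 120 = 152°
32 + 240 = 272°

152° and 272°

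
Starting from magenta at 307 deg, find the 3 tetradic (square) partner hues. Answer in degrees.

307 + 90 = 397 → 397 − 360 = 37°
307 + 180 = 487 → 487 − 360 = 127°
307 + 270 = 577 → 577 − 360 = 217°

37°, 127° and 217°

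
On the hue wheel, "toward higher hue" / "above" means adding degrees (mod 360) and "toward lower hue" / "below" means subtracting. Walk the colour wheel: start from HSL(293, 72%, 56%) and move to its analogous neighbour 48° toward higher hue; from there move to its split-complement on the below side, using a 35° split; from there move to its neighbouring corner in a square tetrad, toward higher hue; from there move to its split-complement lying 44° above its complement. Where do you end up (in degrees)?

analog 48° ↑ +48°: 293 + 48 = 341°
split-comp 35° ↓ +145°: 341 + 145 = 486 → 486 − 360 = 126°
square ↑ +90°: 126 + 90 = 216°
split-comp 44° ↑ +224°: 216 + 224 = 440 → 440 − 360 = 80°

80°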